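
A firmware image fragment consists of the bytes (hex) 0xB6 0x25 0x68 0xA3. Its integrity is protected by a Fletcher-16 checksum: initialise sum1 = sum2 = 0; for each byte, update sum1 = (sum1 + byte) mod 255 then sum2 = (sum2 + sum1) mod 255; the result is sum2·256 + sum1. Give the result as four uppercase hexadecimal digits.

Running sums (mod 255):
  after byte 0 (0xB6): sum1=182, sum2=182
  after byte 1 (0x25): sum1=219, sum2=146
  after byte 2 (0x68): sum1=68, sum2=214
  after byte 3 (0xA3): sum1=231, sum2=190
Checksum = sum2·256 + sum1 = 190·256 + 231 = 48871 = 0xBEE7.

BEE7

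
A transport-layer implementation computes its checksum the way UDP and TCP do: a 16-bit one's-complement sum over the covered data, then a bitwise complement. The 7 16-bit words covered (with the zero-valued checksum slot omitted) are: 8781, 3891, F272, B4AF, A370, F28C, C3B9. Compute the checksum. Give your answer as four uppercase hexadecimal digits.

3F13

One's-complement addition (fold any carry out of bit 15 back into bit 0):
  0x8781 + 0x3891 = 0x0C012
  0xC012 + 0xF272 = 0x1B284 → wrap carry → 0xB285
  0xB285 + 0xB4AF = 0x16734 → wrap carry → 0x6735
  0x6735 + 0xA370 = 0x10AA5 → wrap carry → 0x0AA6
  0x0AA6 + 0xF28C = 0x0FD32
  0xFD32 + 0xC3B9 = 0x1C0EB → wrap carry → 0xC0EC
One's-complement sum = 0xC0EC.
Checksum = ~0xC0EC & 0xFFFF = 0x3F13.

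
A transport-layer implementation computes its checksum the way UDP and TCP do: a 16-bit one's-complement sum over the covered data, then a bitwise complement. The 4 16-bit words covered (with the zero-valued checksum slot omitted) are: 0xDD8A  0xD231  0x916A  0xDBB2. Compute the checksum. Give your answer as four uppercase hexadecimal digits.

E325

One's-complement addition (fold any carry out of bit 15 back into bit 0):
  0xDD8A + 0xD231 = 0x1AFBB → wrap carry → 0xAFBC
  0xAFBC + 0x916A = 0x14126 → wrap carry → 0x4127
  0x4127 + 0xDBB2 = 0x11CD9 → wrap carry → 0x1CDA
One's-complement sum = 0x1CDA.
Checksum = ~0x1CDA & 0xFFFF = 0xE325.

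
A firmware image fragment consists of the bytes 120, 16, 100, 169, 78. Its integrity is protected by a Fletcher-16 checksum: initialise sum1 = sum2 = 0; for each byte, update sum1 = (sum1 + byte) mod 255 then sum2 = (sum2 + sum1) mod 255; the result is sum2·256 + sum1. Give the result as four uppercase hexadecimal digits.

69E4

Running sums (mod 255):
  after byte 0 (120): sum1=120, sum2=120
  after byte 1 (16): sum1=136, sum2=1
  after byte 2 (100): sum1=236, sum2=237
  after byte 3 (169): sum1=150, sum2=132
  after byte 4 (78): sum1=228, sum2=105
Checksum = sum2·256 + sum1 = 105·256 + 228 = 27108 = 0x69E4.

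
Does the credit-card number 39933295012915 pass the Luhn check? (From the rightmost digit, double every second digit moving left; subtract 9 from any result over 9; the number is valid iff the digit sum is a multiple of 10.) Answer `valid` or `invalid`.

From the right, keep odd positions and double even positions (subtract 9 from any doubled value over 9):
  doubled (positions 2,4,...): 2 4 0 9 6 9 6 → sum 36
  kept (positions 1,3,...): 5 9 1 5 2 3 9 → sum 34
Total = 70.
70 mod 10 = 0, so the number is valid.

valid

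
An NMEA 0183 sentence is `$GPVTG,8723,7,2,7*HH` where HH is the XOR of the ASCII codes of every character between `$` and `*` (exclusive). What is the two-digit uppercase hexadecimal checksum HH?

6E

XOR the ASCII codes of the payload characters:
  'G' = 0x47 → acc = 0x47
  'P' = 0x50 → acc = 0x17
  'V' = 0x56 → acc = 0x41
  'T' = 0x54 → acc = 0x15
  'G' = 0x47 → acc = 0x52
  ',' = 0x2C → acc = 0x7E
  '8' = 0x38 → acc = 0x46
  '7' = 0x37 → acc = 0x71
  '2' = 0x32 → acc = 0x43
  '3' = 0x33 → acc = 0x70
  ',' = 0x2C → acc = 0x5C
  '7' = 0x37 → acc = 0x6B
  ',' = 0x2C → acc = 0x47
  '2' = 0x32 → acc = 0x75
  ',' = 0x2C → acc = 0x59
  '7' = 0x37 → acc = 0x6E
Checksum = 0x6E.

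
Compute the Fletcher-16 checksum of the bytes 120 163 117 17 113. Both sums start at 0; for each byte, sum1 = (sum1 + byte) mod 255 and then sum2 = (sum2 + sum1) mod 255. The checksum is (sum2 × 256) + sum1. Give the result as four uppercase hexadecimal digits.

Running sums (mod 255):
  after byte 0 (120): sum1=120, sum2=120
  after byte 1 (163): sum1=28, sum2=148
  after byte 2 (117): sum1=145, sum2=38
  after byte 3 (17): sum1=162, sum2=200
  after byte 4 (113): sum1=20, sum2=220
Checksum = sum2·256 + sum1 = 220·256 + 20 = 56340 = 0xDC14.

DC14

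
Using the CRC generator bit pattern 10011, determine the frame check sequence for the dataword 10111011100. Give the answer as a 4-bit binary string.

Append 4 zeros: 101110111000000. Divide by 10011 (XOR where the leading bit is 1):
  pos 0: 10111 XOR 10011 = 00100
  pos 2: 10001 XOR 10011 = 00010
  pos 5: 10110 XOR 10011 = 00101
  pos 7: 10100 XOR 10011 = 00111
  pos 9: 11100 XOR 10011 = 01111
  pos 10: 11110 XOR 10011 = 01101
Remainder (last 4 bits) = 1101. This is the CRC / FCS.

1101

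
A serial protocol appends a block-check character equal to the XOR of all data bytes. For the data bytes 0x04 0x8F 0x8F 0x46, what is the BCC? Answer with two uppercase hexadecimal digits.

42

XOR the bytes together:
  start with 0x04
  0x04 ⊕ 0x8F = 0x8B
  0x8B ⊕ 0x8F = 0x04
  0x04 ⊕ 0x46 = 0x42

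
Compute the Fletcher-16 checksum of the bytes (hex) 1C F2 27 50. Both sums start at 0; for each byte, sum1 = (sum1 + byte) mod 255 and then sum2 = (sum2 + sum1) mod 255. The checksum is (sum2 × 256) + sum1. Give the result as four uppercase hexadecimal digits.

E786

Running sums (mod 255):
  after byte 0 (1C): sum1=28, sum2=28
  after byte 1 (F2): sum1=15, sum2=43
  after byte 2 (27): sum1=54, sum2=97
  after byte 3 (50): sum1=134, sum2=231
Checksum = sum2·256 + sum1 = 231·256 + 134 = 59270 = 0xE786.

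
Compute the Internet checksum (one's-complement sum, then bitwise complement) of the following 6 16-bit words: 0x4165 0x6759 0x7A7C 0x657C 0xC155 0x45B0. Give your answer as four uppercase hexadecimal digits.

7042

One's-complement addition (fold any carry out of bit 15 back into bit 0):
  0x4165 + 0x6759 = 0x0A8BE
  0xA8BE + 0x7A7C = 0x1233A → wrap carry → 0x233B
  0x233B + 0x657C = 0x088B7
  0x88B7 + 0xC155 = 0x14A0C → wrap carry → 0x4A0D
  0x4A0D + 0x45B0 = 0x08FBD
One's-complement sum = 0x8FBD.
Checksum = ~0x8FBD & 0xFFFF = 0x7042.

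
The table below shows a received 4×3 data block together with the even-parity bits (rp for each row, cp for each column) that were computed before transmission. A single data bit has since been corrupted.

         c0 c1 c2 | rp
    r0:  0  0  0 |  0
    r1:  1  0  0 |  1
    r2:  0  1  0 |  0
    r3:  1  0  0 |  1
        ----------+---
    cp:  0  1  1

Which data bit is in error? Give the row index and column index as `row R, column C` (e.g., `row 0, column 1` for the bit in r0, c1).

row 2, column 2

Recompute each row's even parity and compare to rp:
  r0: data parity 0, sent rp 0 → ok
  r1: data parity 1, sent rp 1 → ok
  r2: data parity 1, sent rp 0 → mismatch
  r3: data parity 1, sent rp 1 → ok
Recompute each column's even parity and compare to cp:
  c0: data parity 0, sent cp 0 → ok
  c1: data parity 1, sent cp 1 → ok
  c2: data parity 0, sent cp 1 → mismatch
Exactly one row (r2) and one column (c2) fail → the flipped bit is at their intersection.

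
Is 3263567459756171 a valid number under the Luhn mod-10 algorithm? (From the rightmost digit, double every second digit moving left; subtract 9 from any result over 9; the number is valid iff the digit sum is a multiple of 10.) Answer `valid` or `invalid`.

valid

From the right, keep odd positions and double even positions (subtract 9 from any doubled value over 9):
  doubled (positions 2,4,...): 5 3 5 1 5 1 3 6 → sum 29
  kept (positions 1,3,...): 1 1 5 9 4 6 3 2 → sum 31
Total = 60.
60 mod 10 = 0, so the number is valid.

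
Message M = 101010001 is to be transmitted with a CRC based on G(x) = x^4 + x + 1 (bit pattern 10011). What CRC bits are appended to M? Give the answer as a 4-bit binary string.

1110

Append 4 zeros: 1010100010000. Divide by 10011 (XOR where the leading bit is 1):
  pos 0: 10101 XOR 10011 = 00110
  pos 2: 11000 XOR 10011 = 01011
  pos 3: 10110 XOR 10011 = 00101
  pos 5: 10110 XOR 10011 = 00101
  pos 7: 10100 XOR 10011 = 00111
Remainder (last 4 bits) = 1110. This is the CRC / FCS.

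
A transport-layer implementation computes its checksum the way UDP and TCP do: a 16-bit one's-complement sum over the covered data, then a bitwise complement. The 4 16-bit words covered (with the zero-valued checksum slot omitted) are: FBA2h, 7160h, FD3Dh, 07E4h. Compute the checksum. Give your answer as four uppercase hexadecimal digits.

One's-complement addition (fold any carry out of bit 15 back into bit 0):
  0xFBA2 + 0x7160 = 0x16D02 → wrap carry → 0x6D03
  0x6D03 + 0xFD3D = 0x16A40 → wrap carry → 0x6A41
  0x6A41 + 0x07E4 = 0x07225
One's-complement sum = 0x7225.
Checksum = ~0x7225 & 0xFFFF = 0x8DDA.

8DDA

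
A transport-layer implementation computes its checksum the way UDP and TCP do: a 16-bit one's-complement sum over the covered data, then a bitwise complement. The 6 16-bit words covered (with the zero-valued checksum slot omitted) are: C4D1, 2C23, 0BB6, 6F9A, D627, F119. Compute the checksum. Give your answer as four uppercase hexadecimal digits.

CC78

One's-complement addition (fold any carry out of bit 15 back into bit 0):
  0xC4D1 + 0x2C23 = 0x0F0F4
  0xF0F4 + 0x0BB6 = 0x0FCAA
  0xFCAA + 0x6F9A = 0x16C44 → wrap carry → 0x6C45
  0x6C45 + 0xD627 = 0x1426C → wrap carry → 0x426D
  0x426D + 0xF119 = 0x13386 → wrap carry → 0x3387
One's-complement sum = 0x3387.
Checksum = ~0x3387 & 0xFFFF = 0xCC78.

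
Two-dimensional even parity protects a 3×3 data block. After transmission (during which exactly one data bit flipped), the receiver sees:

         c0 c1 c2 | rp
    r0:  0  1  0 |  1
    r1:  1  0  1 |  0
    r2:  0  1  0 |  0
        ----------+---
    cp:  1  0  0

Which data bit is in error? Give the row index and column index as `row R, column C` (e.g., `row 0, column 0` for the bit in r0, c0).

Recompute each row's even parity and compare to rp:
  r0: data parity 1, sent rp 1 → ok
  r1: data parity 0, sent rp 0 → ok
  r2: data parity 1, sent rp 0 → mismatch
Recompute each column's even parity and compare to cp:
  c0: data parity 1, sent cp 1 → ok
  c1: data parity 0, sent cp 0 → ok
  c2: data parity 1, sent cp 0 → mismatch
Exactly one row (r2) and one column (c2) fail → the flipped bit is at their intersection.

row 2, column 2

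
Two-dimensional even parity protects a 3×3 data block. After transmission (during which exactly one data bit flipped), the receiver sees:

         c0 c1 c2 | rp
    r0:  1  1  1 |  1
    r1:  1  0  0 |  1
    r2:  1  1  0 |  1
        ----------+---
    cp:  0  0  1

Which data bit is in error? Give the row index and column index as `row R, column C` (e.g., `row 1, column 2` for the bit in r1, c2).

row 2, column 0

Recompute each row's even parity and compare to rp:
  r0: data parity 1, sent rp 1 → ok
  r1: data parity 1, sent rp 1 → ok
  r2: data parity 0, sent rp 1 → mismatch
Recompute each column's even parity and compare to cp:
  c0: data parity 1, sent cp 0 → mismatch
  c1: data parity 0, sent cp 0 → ok
  c2: data parity 1, sent cp 1 → ok
Exactly one row (r2) and one column (c0) fail → the flipped bit is at their intersection.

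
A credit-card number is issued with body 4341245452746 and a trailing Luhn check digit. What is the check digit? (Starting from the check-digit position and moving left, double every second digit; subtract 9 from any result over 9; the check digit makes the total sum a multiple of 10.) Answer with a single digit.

2

Partial digits right→left: 6 4 7 2 5 4 5 4 2 1 4 3 4
Double every second digit counting from the check-digit position (so the 1st, 3rd, 5th, ... of the partial from the right).
  doubled (with −9 where >9): 3 5 1 1 4 8 8 → sum 30
  kept as-is: 4 2 4 4 1 3 → sum 18
Total = 30 + 18 = 48.
Check digit = (10 − (48 mod 10)) mod 10 = 2.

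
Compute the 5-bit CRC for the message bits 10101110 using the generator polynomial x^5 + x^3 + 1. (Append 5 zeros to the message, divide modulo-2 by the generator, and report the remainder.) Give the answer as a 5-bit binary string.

Append 5 zeros: 1010111000000. Divide by 101001 (XOR where the leading bit is 1):
  pos 0: 101011 XOR 101001 = 000010
  pos 4: 101000 XOR 101001 = 000001
Remainder (last 5 bits) = 01000. This is the CRC / FCS.

01000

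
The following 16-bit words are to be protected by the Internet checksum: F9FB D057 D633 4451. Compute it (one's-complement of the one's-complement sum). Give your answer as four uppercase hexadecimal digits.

1B27

One's-complement addition (fold any carry out of bit 15 back into bit 0):
  0xF9FB + 0xD057 = 0x1CA52 → wrap carry → 0xCA53
  0xCA53 + 0xD633 = 0x1A086 → wrap carry → 0xA087
  0xA087 + 0x4451 = 0x0E4D8
One's-complement sum = 0xE4D8.
Checksum = ~0xE4D8 & 0xFFFF = 0x1B27.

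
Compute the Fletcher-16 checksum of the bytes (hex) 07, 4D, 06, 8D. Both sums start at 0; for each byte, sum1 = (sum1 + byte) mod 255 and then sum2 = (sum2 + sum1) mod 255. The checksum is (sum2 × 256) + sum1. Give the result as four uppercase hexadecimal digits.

Running sums (mod 255):
  after byte 0 (07): sum1=7, sum2=7
  after byte 1 (4D): sum1=84, sum2=91
  after byte 2 (06): sum1=90, sum2=181
  after byte 3 (8D): sum1=231, sum2=157
Checksum = sum2·256 + sum1 = 157·256 + 231 = 40423 = 0x9DE7.

9DE7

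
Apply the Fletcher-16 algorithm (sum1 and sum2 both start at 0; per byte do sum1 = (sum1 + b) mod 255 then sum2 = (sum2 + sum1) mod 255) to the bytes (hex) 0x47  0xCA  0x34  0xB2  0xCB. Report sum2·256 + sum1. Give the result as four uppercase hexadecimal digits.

5DC4

Running sums (mod 255):
  after byte 0 (0x47): sum1=71, sum2=71
  after byte 1 (0xCA): sum1=18, sum2=89
  after byte 2 (0x34): sum1=70, sum2=159
  after byte 3 (0xB2): sum1=248, sum2=152
  after byte 4 (0xCB): sum1=196, sum2=93
Checksum = sum2·256 + sum1 = 93·256 + 196 = 24004 = 0x5DC4.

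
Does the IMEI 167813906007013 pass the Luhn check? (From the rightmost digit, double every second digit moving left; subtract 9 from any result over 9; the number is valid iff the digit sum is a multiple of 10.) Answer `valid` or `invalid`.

From the right, keep odd positions and double even positions (subtract 9 from any doubled value over 9):
  doubled (positions 2,4,...): 2 5 0 0 6 7 3 → sum 23
  kept (positions 1,3,...): 3 0 0 6 9 1 7 1 → sum 27
Total = 50.
50 mod 10 = 0, so the number is valid.

valid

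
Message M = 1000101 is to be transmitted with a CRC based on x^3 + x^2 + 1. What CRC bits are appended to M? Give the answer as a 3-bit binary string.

Append 3 zeros: 1000101000. Divide by 1101 (XOR where the leading bit is 1):
  pos 0: 1000 XOR 1101 = 0101
  pos 1: 1011 XOR 1101 = 0110
  pos 2: 1100 XOR 1101 = 0001
  pos 5: 1100 XOR 1101 = 0001
Remainder (last 3 bits) = 010. This is the CRC / FCS.

010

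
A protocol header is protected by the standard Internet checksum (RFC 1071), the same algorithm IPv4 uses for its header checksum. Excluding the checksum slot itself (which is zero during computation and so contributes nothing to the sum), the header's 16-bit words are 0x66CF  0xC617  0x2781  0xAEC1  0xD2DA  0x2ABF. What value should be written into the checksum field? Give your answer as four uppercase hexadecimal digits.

One's-complement addition (fold any carry out of bit 15 back into bit 0):
  0x66CF + 0xC617 = 0x12CE6 → wrap carry → 0x2CE7
  0x2CE7 + 0x2781 = 0x05468
  0x5468 + 0xAEC1 = 0x10329 → wrap carry → 0x032A
  0x032A + 0xD2DA = 0x0D604
  0xD604 + 0x2ABF = 0x100C3 → wrap carry → 0x00C4
One's-complement sum = 0x00C4.
Checksum = ~0x00C4 & 0xFFFF = 0xFF3B.

FF3B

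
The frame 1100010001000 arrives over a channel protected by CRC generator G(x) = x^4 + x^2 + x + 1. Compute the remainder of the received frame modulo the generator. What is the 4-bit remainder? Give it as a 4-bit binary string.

0000

Modulo-2 division of 1100010001000 by 10111:
  pos 0: 11000 XOR 10111 = 01111
  pos 1: 11111 XOR 10111 = 01000
  pos 2: 10000 XOR 10111 = 00111
  pos 4: 11100 XOR 10111 = 01011
  pos 5: 10111 XOR 10111 = 00000
Remainder = 0000 (zero — the frame passes the CRC check).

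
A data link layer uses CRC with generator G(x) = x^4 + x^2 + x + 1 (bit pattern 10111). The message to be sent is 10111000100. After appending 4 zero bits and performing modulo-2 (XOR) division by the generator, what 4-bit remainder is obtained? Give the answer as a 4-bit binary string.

1011

Append 4 zeros: 101110001000000. Divide by 10111 (XOR where the leading bit is 1):
  pos 0: 10111 XOR 10111 = 00000
  pos 8: 10000 XOR 10111 = 00111
  pos 10: 11100 XOR 10111 = 01011
Remainder (last 4 bits) = 1011. This is the CRC / FCS.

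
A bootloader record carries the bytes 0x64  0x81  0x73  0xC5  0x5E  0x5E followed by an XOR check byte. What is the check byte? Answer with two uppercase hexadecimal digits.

XOR the bytes together:
  start with 0x64
  0x64 ⊕ 0x81 = 0xE5
  0xE5 ⊕ 0x73 = 0x96
  0x96 ⊕ 0xC5 = 0x53
  0x53 ⊕ 0x5E = 0x0D
  0x0D ⊕ 0x5E = 0x53

53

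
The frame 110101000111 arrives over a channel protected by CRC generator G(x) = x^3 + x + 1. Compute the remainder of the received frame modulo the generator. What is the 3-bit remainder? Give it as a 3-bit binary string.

101

Modulo-2 division of 110101000111 by 1011:
  pos 0: 1101 XOR 1011 = 0110
  pos 1: 1100 XOR 1011 = 0111
  pos 2: 1111 XOR 1011 = 0100
  pos 3: 1000 XOR 1011 = 0011
  pos 5: 1100 XOR 1011 = 0111
  pos 6: 1111 XOR 1011 = 0100
  pos 7: 1001 XOR 1011 = 0010
Remainder = 101 (nonzero — an error is detected).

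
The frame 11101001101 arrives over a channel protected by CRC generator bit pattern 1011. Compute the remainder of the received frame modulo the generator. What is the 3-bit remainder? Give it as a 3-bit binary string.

110

Modulo-2 division of 11101001101 by 1011:
  pos 0: 1110 XOR 1011 = 0101
  pos 1: 1011 XOR 1011 = 0000
  pos 7: 1101 XOR 1011 = 0110
Remainder = 110 (nonzero — an error is detected).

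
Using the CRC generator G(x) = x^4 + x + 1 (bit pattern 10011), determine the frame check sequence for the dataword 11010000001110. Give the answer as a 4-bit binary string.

Append 4 zeros: 110100000011100000. Divide by 10011 (XOR where the leading bit is 1):
  pos 0: 11010 XOR 10011 = 01001
  pos 1: 10010 XOR 10011 = 00001
  pos 5: 10000 XOR 10011 = 00011
  pos 8: 11111 XOR 10011 = 01100
  pos 9: 11000 XOR 10011 = 01011
  pos 10: 10110 XOR 10011 = 00101
  pos 12: 10100 XOR 10011 = 00111
Remainder (last 4 bits) = 1110. This is the CRC / FCS.

1110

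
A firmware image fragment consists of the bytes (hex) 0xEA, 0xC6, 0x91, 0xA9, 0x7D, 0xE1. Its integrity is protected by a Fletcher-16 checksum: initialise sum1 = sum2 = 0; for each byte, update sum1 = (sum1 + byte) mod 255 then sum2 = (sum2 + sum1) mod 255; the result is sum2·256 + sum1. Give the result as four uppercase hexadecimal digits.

Running sums (mod 255):
  after byte 0 (0xEA): sum1=234, sum2=234
  after byte 1 (0xC6): sum1=177, sum2=156
  after byte 2 (0x91): sum1=67, sum2=223
  after byte 3 (0xA9): sum1=236, sum2=204
  after byte 4 (0x7D): sum1=106, sum2=55
  after byte 5 (0xE1): sum1=76, sum2=131
Checksum = sum2·256 + sum1 = 131·256 + 76 = 33612 = 0x834C.

834C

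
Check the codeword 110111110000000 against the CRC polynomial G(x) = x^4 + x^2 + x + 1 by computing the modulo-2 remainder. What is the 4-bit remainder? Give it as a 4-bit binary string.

0010

Modulo-2 division of 110111110000000 by 10111:
  pos 0: 11011 XOR 10111 = 01100
  pos 1: 11001 XOR 10111 = 01110
  pos 2: 11101 XOR 10111 = 01010
  pos 3: 10101 XOR 10111 = 00010
  pos 6: 10000 XOR 10111 = 00111
  pos 8: 11100 XOR 10111 = 01011
  pos 9: 10110 XOR 10111 = 00001
Remainder = 0010 (nonzero — an error is detected).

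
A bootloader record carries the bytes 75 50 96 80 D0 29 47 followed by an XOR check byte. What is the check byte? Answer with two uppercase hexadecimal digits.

8D

XOR the bytes together:
  start with 0x75
  0x75 ⊕ 0x50 = 0x25
  0x25 ⊕ 0x96 = 0xB3
  0xB3 ⊕ 0x80 = 0x33
  0x33 ⊕ 0xD0 = 0xE3
  0xE3 ⊕ 0x29 = 0xCA
  0xCA ⊕ 0x47 = 0x8D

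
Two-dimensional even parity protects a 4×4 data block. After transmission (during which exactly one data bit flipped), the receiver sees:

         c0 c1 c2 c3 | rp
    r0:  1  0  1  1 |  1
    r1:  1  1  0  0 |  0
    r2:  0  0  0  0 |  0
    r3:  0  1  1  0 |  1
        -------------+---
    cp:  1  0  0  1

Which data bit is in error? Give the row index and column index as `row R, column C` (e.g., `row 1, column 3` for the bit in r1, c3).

row 3, column 0

Recompute each row's even parity and compare to rp:
  r0: data parity 1, sent rp 1 → ok
  r1: data parity 0, sent rp 0 → ok
  r2: data parity 0, sent rp 0 → ok
  r3: data parity 0, sent rp 1 → mismatch
Recompute each column's even parity and compare to cp:
  c0: data parity 0, sent cp 1 → mismatch
  c1: data parity 0, sent cp 0 → ok
  c2: data parity 0, sent cp 0 → ok
  c3: data parity 1, sent cp 1 → ok
Exactly one row (r3) and one column (c0) fail → the flipped bit is at their intersection.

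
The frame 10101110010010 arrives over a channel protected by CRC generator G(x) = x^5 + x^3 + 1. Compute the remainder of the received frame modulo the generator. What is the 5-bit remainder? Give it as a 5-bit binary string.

Modulo-2 division of 10101110010010 by 101001:
  pos 0: 101011 XOR 101001 = 000010
  pos 4: 101001 XOR 101001 = 000000
Remainder = 00010 (nonzero — an error is detected).

00010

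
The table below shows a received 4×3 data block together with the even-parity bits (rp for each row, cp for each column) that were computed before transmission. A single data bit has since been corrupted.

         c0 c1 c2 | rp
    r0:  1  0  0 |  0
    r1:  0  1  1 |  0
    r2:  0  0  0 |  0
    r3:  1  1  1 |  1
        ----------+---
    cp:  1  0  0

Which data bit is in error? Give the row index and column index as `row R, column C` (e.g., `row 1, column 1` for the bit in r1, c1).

row 0, column 0

Recompute each row's even parity and compare to rp:
  r0: data parity 1, sent rp 0 → mismatch
  r1: data parity 0, sent rp 0 → ok
  r2: data parity 0, sent rp 0 → ok
  r3: data parity 1, sent rp 1 → ok
Recompute each column's even parity and compare to cp:
  c0: data parity 0, sent cp 1 → mismatch
  c1: data parity 0, sent cp 0 → ok
  c2: data parity 0, sent cp 0 → ok
Exactly one row (r0) and one column (c0) fail → the flipped bit is at their intersection.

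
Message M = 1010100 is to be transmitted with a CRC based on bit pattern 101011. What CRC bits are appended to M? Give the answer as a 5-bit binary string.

Append 5 zeros: 101010000000. Divide by 101011 (XOR where the leading bit is 1):
  pos 0: 101010 XOR 101011 = 000001
  pos 5: 100000 XOR 101011 = 001011
Remainder (last 5 bits) = 10110. This is the CRC / FCS.

10110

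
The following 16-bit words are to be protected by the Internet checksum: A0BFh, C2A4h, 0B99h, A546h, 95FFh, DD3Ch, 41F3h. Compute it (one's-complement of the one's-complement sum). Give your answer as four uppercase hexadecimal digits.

One's-complement addition (fold any carry out of bit 15 back into bit 0):
  0xA0BF + 0xC2A4 = 0x16363 → wrap carry → 0x6364
  0x6364 + 0x0B99 = 0x06EFD
  0x6EFD + 0xA546 = 0x11443 → wrap carry → 0x1444
  0x1444 + 0x95FF = 0x0AA43
  0xAA43 + 0xDD3C = 0x1877F → wrap carry → 0x8780
  0x8780 + 0x41F3 = 0x0C973
One's-complement sum = 0xC973.
Checksum = ~0xC973 & 0xFFFF = 0x368C.

368C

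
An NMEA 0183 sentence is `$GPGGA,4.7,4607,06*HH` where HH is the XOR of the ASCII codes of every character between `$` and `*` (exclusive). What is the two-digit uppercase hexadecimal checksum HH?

54

XOR the ASCII codes of the payload characters:
  'G' = 0x47 → acc = 0x47
  'P' = 0x50 → acc = 0x17
  'G' = 0x47 → acc = 0x50
  'G' = 0x47 → acc = 0x17
  'A' = 0x41 → acc = 0x56
  ',' = 0x2C → acc = 0x7A
  '4' = 0x34 → acc = 0x4E
  '.' = 0x2E → acc = 0x60
  '7' = 0x37 → acc = 0x57
  ',' = 0x2C → acc = 0x7B
  '4' = 0x34 → acc = 0x4F
  '6' = 0x36 → acc = 0x79
  '0' = 0x30 → acc = 0x49
  '7' = 0x37 → acc = 0x7E
  ',' = 0x2C → acc = 0x52
  '0' = 0x30 → acc = 0x62
  '6' = 0x36 → acc = 0x54
Checksum = 0x54.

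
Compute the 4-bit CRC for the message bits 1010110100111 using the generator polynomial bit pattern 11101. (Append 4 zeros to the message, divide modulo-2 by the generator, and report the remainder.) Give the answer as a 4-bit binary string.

Append 4 zeros: 10101101001110000. Divide by 11101 (XOR where the leading bit is 1):
  pos 0: 10101 XOR 11101 = 01000
  pos 1: 10001 XOR 11101 = 01100
  pos 2: 11000 XOR 11101 = 00101
  pos 4: 10110 XOR 11101 = 01011
  pos 5: 10110 XOR 11101 = 01011
  pos 6: 10111 XOR 11101 = 01010
  pos 7: 10101 XOR 11101 = 01000
  pos 8: 10001 XOR 11101 = 01100
  pos 9: 11000 XOR 11101 = 00101
  pos 11: 10100 XOR 11101 = 01001
  pos 12: 10010 XOR 11101 = 01111
Remainder (last 4 bits) = 1111. This is the CRC / FCS.

1111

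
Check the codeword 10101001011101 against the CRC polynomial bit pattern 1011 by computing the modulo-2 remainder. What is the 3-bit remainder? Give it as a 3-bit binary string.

010

Modulo-2 division of 10101001011101 by 1011:
  pos 0: 1010 XOR 1011 = 0001
  pos 3: 1100 XOR 1011 = 0111
  pos 4: 1111 XOR 1011 = 0100
  pos 5: 1000 XOR 1011 = 0011
  pos 7: 1111 XOR 1011 = 0100
  pos 8: 1001 XOR 1011 = 0010
  pos 10: 1001 XOR 1011 = 0010
Remainder = 010 (nonzero — an error is detected).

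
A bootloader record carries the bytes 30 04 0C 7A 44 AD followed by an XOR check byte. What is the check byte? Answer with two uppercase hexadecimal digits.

XOR the bytes together:
  start with 0x30
  0x30 ⊕ 0x04 = 0x34
  0x34 ⊕ 0x0C = 0x38
  0x38 ⊕ 0x7A = 0x42
  0x42 ⊕ 0x44 = 0x06
  0x06 ⊕ 0xAD = 0xAB

AB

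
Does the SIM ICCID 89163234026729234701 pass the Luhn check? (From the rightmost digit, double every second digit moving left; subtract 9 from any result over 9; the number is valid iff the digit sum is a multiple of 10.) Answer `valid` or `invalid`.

valid

From the right, keep odd positions and double even positions (subtract 9 from any doubled value over 9):
  doubled (positions 2,4,...): 0 8 4 4 3 0 6 6 2 7 → sum 40
  kept (positions 1,3,...): 1 7 3 9 7 2 4 2 6 9 → sum 50
Total = 90.
90 mod 10 = 0, so the number is valid.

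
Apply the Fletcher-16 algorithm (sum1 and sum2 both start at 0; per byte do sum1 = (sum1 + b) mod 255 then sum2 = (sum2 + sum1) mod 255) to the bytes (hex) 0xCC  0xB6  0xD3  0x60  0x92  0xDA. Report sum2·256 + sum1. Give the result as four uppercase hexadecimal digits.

Running sums (mod 255):
  after byte 0 (0xCC): sum1=204, sum2=204
  after byte 1 (0xB6): sum1=131, sum2=80
  after byte 2 (0xD3): sum1=87, sum2=167
  after byte 3 (0x60): sum1=183, sum2=95
  after byte 4 (0x92): sum1=74, sum2=169
  after byte 5 (0xDA): sum1=37, sum2=206
Checksum = sum2·256 + sum1 = 206·256 + 37 = 52773 = 0xCE25.

CE25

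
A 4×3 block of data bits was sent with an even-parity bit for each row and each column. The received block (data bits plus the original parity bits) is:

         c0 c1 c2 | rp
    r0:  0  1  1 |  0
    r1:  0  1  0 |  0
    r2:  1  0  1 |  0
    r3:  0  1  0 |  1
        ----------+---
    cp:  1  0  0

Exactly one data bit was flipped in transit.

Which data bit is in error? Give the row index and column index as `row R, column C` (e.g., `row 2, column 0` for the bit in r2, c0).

Recompute each row's even parity and compare to rp:
  r0: data parity 0, sent rp 0 → ok
  r1: data parity 1, sent rp 0 → mismatch
  r2: data parity 0, sent rp 0 → ok
  r3: data parity 1, sent rp 1 → ok
Recompute each column's even parity and compare to cp:
  c0: data parity 1, sent cp 1 → ok
  c1: data parity 1, sent cp 0 → mismatch
  c2: data parity 0, sent cp 0 → ok
Exactly one row (r1) and one column (c1) fail → the flipped bit is at their intersection.

row 1, column 1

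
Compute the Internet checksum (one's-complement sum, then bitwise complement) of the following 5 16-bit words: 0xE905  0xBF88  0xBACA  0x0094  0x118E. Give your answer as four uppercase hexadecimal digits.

One's-complement addition (fold any carry out of bit 15 back into bit 0):
  0xE905 + 0xBF88 = 0x1A88D → wrap carry → 0xA88E
  0xA88E + 0xBACA = 0x16358 → wrap carry → 0x6359
  0x6359 + 0x0094 = 0x063ED
  0x63ED + 0x118E = 0x0757B
One's-complement sum = 0x757B.
Checksum = ~0x757B & 0xFFFF = 0x8A84.

8A84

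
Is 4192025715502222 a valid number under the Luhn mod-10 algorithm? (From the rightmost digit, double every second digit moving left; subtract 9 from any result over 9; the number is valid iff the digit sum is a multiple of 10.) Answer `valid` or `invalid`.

valid

From the right, keep odd positions and double even positions (subtract 9 from any doubled value over 9):
  doubled (positions 2,4,...): 4 4 1 2 1 0 9 8 → sum 29
  kept (positions 1,3,...): 2 2 0 5 7 2 2 1 → sum 21
Total = 50.
50 mod 10 = 0, so the number is valid.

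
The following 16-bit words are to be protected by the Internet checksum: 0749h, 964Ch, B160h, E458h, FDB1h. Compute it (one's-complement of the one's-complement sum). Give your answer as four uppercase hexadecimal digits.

CEFE

One's-complement addition (fold any carry out of bit 15 back into bit 0):
  0x0749 + 0x964C = 0x09D95
  0x9D95 + 0xB160 = 0x14EF5 → wrap carry → 0x4EF6
  0x4EF6 + 0xE458 = 0x1334E → wrap carry → 0x334F
  0x334F + 0xFDB1 = 0x13100 → wrap carry → 0x3101
One's-complement sum = 0x3101.
Checksum = ~0x3101 & 0xFFFF = 0xCEFE.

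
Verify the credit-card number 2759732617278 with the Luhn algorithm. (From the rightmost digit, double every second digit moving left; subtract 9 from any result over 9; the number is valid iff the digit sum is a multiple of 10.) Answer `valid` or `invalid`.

From the right, keep odd positions and double even positions (subtract 9 from any doubled value over 9):
  doubled (positions 2,4,...): 5 5 3 6 9 5 → sum 33
  kept (positions 1,3,...): 8 2 1 2 7 5 2 → sum 27
Total = 60.
60 mod 10 = 0, so the number is valid.

valid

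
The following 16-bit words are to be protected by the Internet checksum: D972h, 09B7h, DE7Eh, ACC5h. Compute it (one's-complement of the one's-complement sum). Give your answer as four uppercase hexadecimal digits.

One's-complement addition (fold any carry out of bit 15 back into bit 0):
  0xD972 + 0x09B7 = 0x0E329
  0xE329 + 0xDE7E = 0x1C1A7 → wrap carry → 0xC1A8
  0xC1A8 + 0xACC5 = 0x16E6D → wrap carry → 0x6E6E
One's-complement sum = 0x6E6E.
Checksum = ~0x6E6E & 0xFFFF = 0x9191.

9191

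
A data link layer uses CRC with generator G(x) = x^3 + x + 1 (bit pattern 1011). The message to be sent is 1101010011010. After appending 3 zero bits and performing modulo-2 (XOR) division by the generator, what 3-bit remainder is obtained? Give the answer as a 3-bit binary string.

101

Append 3 zeros: 1101010011010000. Divide by 1011 (XOR where the leading bit is 1):
  pos 0: 1101 XOR 1011 = 0110
  pos 1: 1100 XOR 1011 = 0111
  pos 2: 1111 XOR 1011 = 0100
  pos 3: 1000 XOR 1011 = 0011
  pos 5: 1101 XOR 1011 = 0110
  pos 6: 1101 XOR 1011 = 0110
  pos 7: 1100 XOR 1011 = 0111
  pos 8: 1111 XOR 1011 = 0100
  pos 9: 1000 XOR 1011 = 0011
  pos 11: 1100 XOR 1011 = 0111
  pos 12: 1110 XOR 1011 = 0101
Remainder (last 3 bits) = 101. This is the CRC / FCS.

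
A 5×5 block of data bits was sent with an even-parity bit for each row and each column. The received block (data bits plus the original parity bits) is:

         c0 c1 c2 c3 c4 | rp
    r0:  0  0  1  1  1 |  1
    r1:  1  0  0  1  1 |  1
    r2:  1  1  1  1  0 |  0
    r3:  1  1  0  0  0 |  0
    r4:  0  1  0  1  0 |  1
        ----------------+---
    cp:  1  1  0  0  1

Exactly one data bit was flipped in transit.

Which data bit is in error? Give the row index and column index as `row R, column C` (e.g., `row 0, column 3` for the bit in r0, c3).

Recompute each row's even parity and compare to rp:
  r0: data parity 1, sent rp 1 → ok
  r1: data parity 1, sent rp 1 → ok
  r2: data parity 0, sent rp 0 → ok
  r3: data parity 0, sent rp 0 → ok
  r4: data parity 0, sent rp 1 → mismatch
Recompute each column's even parity and compare to cp:
  c0: data parity 1, sent cp 1 → ok
  c1: data parity 1, sent cp 1 → ok
  c2: data parity 0, sent cp 0 → ok
  c3: data parity 0, sent cp 0 → ok
  c4: data parity 0, sent cp 1 → mismatch
Exactly one row (r4) and one column (c4) fail → the flipped bit is at their intersection.

row 4, column 4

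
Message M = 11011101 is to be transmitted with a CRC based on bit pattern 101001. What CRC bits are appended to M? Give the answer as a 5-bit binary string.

10010

Append 5 zeros: 1101110100000. Divide by 101001 (XOR where the leading bit is 1):
  pos 0: 110111 XOR 101001 = 011110
  pos 1: 111100 XOR 101001 = 010101
  pos 2: 101011 XOR 101001 = 000010
  pos 6: 100000 XOR 101001 = 001001
Remainder (last 5 bits) = 10010. This is the CRC / FCS.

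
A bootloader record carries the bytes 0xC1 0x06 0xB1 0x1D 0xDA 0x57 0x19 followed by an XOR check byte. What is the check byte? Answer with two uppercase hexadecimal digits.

FF

XOR the bytes together:
  start with 0xC1
  0xC1 ⊕ 0x06 = 0xC7
  0xC7 ⊕ 0xB1 = 0x76
  0x76 ⊕ 0x1D = 0x6B
  0x6B ⊕ 0xDA = 0xB1
  0xB1 ⊕ 0x57 = 0xE6
  0xE6 ⊕ 0x19 = 0xFF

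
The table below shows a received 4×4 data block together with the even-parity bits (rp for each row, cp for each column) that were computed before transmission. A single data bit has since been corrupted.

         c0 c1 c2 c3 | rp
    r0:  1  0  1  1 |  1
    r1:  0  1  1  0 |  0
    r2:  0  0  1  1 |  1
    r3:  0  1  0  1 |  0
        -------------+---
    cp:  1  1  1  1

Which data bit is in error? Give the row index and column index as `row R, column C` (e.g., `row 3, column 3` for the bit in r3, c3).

row 2, column 1

Recompute each row's even parity and compare to rp:
  r0: data parity 1, sent rp 1 → ok
  r1: data parity 0, sent rp 0 → ok
  r2: data parity 0, sent rp 1 → mismatch
  r3: data parity 0, sent rp 0 → ok
Recompute each column's even parity and compare to cp:
  c0: data parity 1, sent cp 1 → ok
  c1: data parity 0, sent cp 1 → mismatch
  c2: data parity 1, sent cp 1 → ok
  c3: data parity 1, sent cp 1 → ok
Exactly one row (r2) and one column (c1) fail → the flipped bit is at their intersection.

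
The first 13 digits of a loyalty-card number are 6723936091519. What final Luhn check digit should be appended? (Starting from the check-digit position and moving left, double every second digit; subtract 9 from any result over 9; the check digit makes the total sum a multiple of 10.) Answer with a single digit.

7

Partial digits right→left: 9 1 5 1 9 0 6 3 9 3 2 7 6
Double every second digit counting from the check-digit position (so the 1st, 3rd, 5th, ... of the partial from the right).
  doubled (with −9 where >9): 9 1 9 3 9 4 3 → sum 38
  kept as-is: 1 1 0 3 3 7 → sum 15
Total = 38 + 15 = 53.
Check digit = (10 − (53 mod 10)) mod 10 = 7.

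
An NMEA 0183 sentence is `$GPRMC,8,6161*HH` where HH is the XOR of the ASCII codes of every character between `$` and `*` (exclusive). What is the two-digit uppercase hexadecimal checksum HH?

XOR the ASCII codes of the payload characters:
  'G' = 0x47 → acc = 0x47
  'P' = 0x50 → acc = 0x17
  'R' = 0x52 → acc = 0x45
  'M' = 0x4D → acc = 0x08
  'C' = 0x43 → acc = 0x4B
  ',' = 0x2C → acc = 0x67
  '8' = 0x38 → acc = 0x5F
  ',' = 0x2C → acc = 0x73
  '6' = 0x36 → acc = 0x45
  '1' = 0x31 → acc = 0x74
  '6' = 0x36 → acc = 0x42
  '1' = 0x31 → acc = 0x73
Checksum = 0x73.

73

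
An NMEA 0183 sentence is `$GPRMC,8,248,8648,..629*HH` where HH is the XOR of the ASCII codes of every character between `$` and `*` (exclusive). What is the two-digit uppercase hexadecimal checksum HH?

XOR the ASCII codes of the payload characters:
  'G' = 0x47 → acc = 0x47
  'P' = 0x50 → acc = 0x17
  'R' = 0x52 → acc = 0x45
  'M' = 0x4D → acc = 0x08
  'C' = 0x43 → acc = 0x4B
  ',' = 0x2C → acc = 0x67
  '8' = 0x38 → acc = 0x5F
  ',' = 0x2C → acc = 0x73
  '2' = 0x32 → acc = 0x41
  '4' = 0x34 → acc = 0x75
  '8' = 0x38 → acc = 0x4D
  ',' = 0x2C → acc = 0x61
  '8' = 0x38 → acc = 0x59
  '6' = 0x36 → acc = 0x6F
  '4' = 0x34 → acc = 0x5B
  '8' = 0x38 → acc = 0x63
  ',' = 0x2C → acc = 0x4F
  '.' = 0x2E → acc = 0x61
  '.' = 0x2E → acc = 0x4F
  '6' = 0x36 → acc = 0x79
  '2' = 0x32 → acc = 0x4B
  '9' = 0x39 → acc = 0x72
Checksum = 0x72.

72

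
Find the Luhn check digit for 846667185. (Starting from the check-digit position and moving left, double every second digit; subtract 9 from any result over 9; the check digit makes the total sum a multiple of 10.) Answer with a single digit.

9

Partial digits right→left: 5 8 1 7 6 6 6 4 8
Double every second digit counting from the check-digit position (so the 1st, 3rd, 5th, ... of the partial from the right).
  doubled (with −9 where >9): 1 2 3 3 7 → sum 16
  kept as-is: 8 7 6 4 → sum 25
Total = 16 + 25 = 41.
Check digit = (10 − (41 mod 10)) mod 10 = 9.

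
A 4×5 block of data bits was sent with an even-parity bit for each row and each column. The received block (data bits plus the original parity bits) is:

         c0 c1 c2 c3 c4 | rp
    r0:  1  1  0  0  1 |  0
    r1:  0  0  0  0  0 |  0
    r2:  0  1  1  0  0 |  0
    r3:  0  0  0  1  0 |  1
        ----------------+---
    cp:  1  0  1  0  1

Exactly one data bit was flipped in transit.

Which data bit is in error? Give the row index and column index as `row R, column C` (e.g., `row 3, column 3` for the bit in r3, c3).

row 0, column 3

Recompute each row's even parity and compare to rp:
  r0: data parity 1, sent rp 0 → mismatch
  r1: data parity 0, sent rp 0 → ok
  r2: data parity 0, sent rp 0 → ok
  r3: data parity 1, sent rp 1 → ok
Recompute each column's even parity and compare to cp:
  c0: data parity 1, sent cp 1 → ok
  c1: data parity 0, sent cp 0 → ok
  c2: data parity 1, sent cp 1 → ok
  c3: data parity 1, sent cp 0 → mismatch
  c4: data parity 1, sent cp 1 → ok
Exactly one row (r0) and one column (c3) fail → the flipped bit is at their intersection.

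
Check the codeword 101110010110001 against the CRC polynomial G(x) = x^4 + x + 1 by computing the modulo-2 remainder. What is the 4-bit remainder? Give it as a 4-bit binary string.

Modulo-2 division of 101110010110001 by 10011:
  pos 0: 10111 XOR 10011 = 00100
  pos 2: 10000 XOR 10011 = 00011
  pos 5: 11101 XOR 10011 = 01110
  pos 6: 11101 XOR 10011 = 01110
  pos 7: 11100 XOR 10011 = 01111
  pos 8: 11110 XOR 10011 = 01101
  pos 9: 11010 XOR 10011 = 01001
  pos 10: 10011 XOR 10011 = 00000
Remainder = 0000 (zero — the frame passes the CRC check).

0000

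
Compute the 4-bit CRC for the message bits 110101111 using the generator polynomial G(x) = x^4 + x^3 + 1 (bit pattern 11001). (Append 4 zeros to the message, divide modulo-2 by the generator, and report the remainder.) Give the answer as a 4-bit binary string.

0001

Append 4 zeros: 1101011110000. Divide by 11001 (XOR where the leading bit is 1):
  pos 0: 11010 XOR 11001 = 00011
  pos 3: 11111 XOR 11001 = 00110
  pos 5: 11010 XOR 11001 = 00011
  pos 8: 11000 XOR 11001 = 00001
Remainder (last 4 bits) = 0001. This is the CRC / FCS.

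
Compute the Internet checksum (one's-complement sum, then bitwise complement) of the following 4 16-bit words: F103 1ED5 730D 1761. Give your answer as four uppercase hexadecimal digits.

One's-complement addition (fold any carry out of bit 15 back into bit 0):
  0xF103 + 0x1ED5 = 0x10FD8 → wrap carry → 0x0FD9
  0x0FD9 + 0x730D = 0x082E6
  0x82E6 + 0x1761 = 0x09A47
One's-complement sum = 0x9A47.
Checksum = ~0x9A47 & 0xFFFF = 0x65B8.

65B8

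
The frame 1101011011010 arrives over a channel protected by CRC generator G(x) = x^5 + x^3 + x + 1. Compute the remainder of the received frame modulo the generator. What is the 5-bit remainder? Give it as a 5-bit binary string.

Modulo-2 division of 1101011011010 by 101011:
  pos 0: 110101 XOR 101011 = 011110
  pos 1: 111101 XOR 101011 = 010110
  pos 2: 101100 XOR 101011 = 000111
  pos 5: 111110 XOR 101011 = 010101
  pos 6: 101011 XOR 101011 = 000000
Remainder = 00000 (zero — the frame passes the CRC check).

00000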